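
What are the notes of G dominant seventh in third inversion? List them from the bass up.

Spelling G dominant seventh: G–B–D–F. In third inversion the seventh is bass, giving F, G, B, D from the bottom.

F, G, B, D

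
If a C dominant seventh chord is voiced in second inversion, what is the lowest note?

The fifth of C dominant seventh (C–E–G–Bb) is G; that is the bass in second inversion.

G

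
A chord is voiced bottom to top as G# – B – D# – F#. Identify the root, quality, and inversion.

G# minor seventh, root position

The pitch classes G#, B, D#, F# arrange in thirds as G#–B–D#–F#: a G# minor seventh chord.
G# is the root of G# minor seventh; root in the bass means root position (figured bass 7).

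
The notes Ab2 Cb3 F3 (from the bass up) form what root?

F

Reordering Ab, Cb, F into stacked thirds gives F–Ab–Cb; the bottom of that stack, F, is the root.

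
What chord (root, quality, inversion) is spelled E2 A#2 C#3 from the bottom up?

The distinct note names are E, A#, C#. Stacked in thirds they read A#–C#–E, which is a diminished triad on A#.
The lowest note is E, the fifth of the chord, so this is second inversion (figured bass 6/4).

A# diminished, second inversion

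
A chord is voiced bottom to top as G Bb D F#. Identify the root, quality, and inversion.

Reducing to letter names: G, Bb, D, F#. These stack in thirds as G–Bb–D–F# — a G minor-major seventh chord.
The lowest note is G, the root of the chord, so this is root position (figured bass 7).

G minor-major seventh, root position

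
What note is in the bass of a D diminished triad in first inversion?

In first inversion the third is lowest. For D diminished (D–F–Ab) that is F.

F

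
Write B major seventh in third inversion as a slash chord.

Third inversion of B major seventh has the seventh (A#) in the bass. As a slash chord: Bmaj7/A#.

Bmaj7/A#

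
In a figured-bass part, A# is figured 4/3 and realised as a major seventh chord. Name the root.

The figures 4/3 mean the fifth of the chord is in the bass. If A# is the fifth of a major seventh chord, the root is D# (chord tones D#–F##–A#–C##).

D#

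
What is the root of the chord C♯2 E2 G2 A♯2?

C#, E, G, A# are the tones of an A# diminished seventh chord (A#–C#–E–G), making A# the root.

A#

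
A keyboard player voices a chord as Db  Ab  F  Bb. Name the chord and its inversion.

Bb minor seventh, first inversion

The distinct note names are Db, Ab, F, Bb. Stacked in thirds they read Bb–Db–F–Ab, which is a minor seventh chord on Bb.
With the third (Db) in the bass, the chord is in first inversion (figured bass 6/5).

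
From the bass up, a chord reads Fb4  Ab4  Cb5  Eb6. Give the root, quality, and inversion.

Fb major seventh, root position

The pitch classes Fb, Ab, Cb, Eb arrange in thirds as Fb–Ab–Cb–Eb: an Fb major seventh chord.
With the root (Fb) in the bass, the chord is in root position (figured bass 7).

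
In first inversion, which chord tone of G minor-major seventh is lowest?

Bb

In first inversion the third is lowest. For G minor-major seventh (G–Bb–D–F#) that is Bb.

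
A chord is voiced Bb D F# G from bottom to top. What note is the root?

G

Bb, D, F#, G are the tones of a G minor-major seventh chord (G–Bb–D–F#), making G the root.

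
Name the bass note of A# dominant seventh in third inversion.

G#

In third inversion the seventh is lowest. For A# dominant seventh (A#–C##–E#–G#) that is G#.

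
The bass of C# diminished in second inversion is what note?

C# diminished is C#–E–G. Second inversion places the fifth in the bass: G.

G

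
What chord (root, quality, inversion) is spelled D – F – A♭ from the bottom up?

The pitch classes D, F, Ab arrange in thirds as D–F–Ab: a D diminished triad.
The lowest note is D, the root of the chord, so this is root position (figured bass 5/3).

D diminished, root position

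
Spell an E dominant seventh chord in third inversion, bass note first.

D, E, G#, B

The chord tones are E–G#–B–D. With the seventh (D) lowest for third inversion: D, E, G#, B.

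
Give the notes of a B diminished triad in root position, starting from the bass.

The chord tones are B–D–F. With the root (B) lowest for root position: B, D, F.

B, D, F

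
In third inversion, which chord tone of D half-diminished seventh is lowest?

C

In third inversion the seventh is lowest. For D half-diminished seventh (D–F–Ab–C) that is C.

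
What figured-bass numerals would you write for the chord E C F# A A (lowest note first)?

4/2

The notes E, C, F#, A stack in thirds as F#–A–C–E — an F# half-diminished seventh chord. The bass E is the seventh, so this is third inversion: figured 4/2.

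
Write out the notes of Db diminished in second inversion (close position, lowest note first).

Db diminished is Db–Fb–Abb. Second inversion puts the fifth (Abb) in the bass, with the remaining tones above: Abb, Db, Fb.

Abb, Db, Fb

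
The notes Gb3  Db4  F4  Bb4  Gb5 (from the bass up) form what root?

Gb

The distinct letter names are Gb, Db, F, Bb. Arranged as a stack of thirds they read Gb–Bb–Db–F, so Gb is the root (a Gb major seventh chord).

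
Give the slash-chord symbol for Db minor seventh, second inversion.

Dbm7/Ab

Second inversion of Db minor seventh has the fifth (Ab) in the bass. As a slash chord: Dbm7/Ab.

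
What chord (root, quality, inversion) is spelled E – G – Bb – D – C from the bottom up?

Reducing to letter names: E, G, Bb, D, C. These stack in thirds as C–E–G–Bb–D — a C dominant ninth chord.
With the third (E) in the bass, the chord is in first inversion.

C dominant ninth, first inversion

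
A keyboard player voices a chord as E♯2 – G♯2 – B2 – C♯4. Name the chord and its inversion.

The pitch classes E#, G#, B, C# arrange in thirds as C#–E#–G#–B: a C# dominant seventh chord.
The lowest note is E#, the third of the chord, so this is first inversion (figured bass 6/5).

C# dominant seventh, first inversion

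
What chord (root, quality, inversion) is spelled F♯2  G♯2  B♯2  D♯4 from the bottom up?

G# dominant seventh, third inversion

Reducing to letter names: F#, G#, B#, D#. These stack in thirds as G#–B#–D#–F# — a G# dominant seventh chord.
With the seventh (F#) in the bass, the chord is in third inversion (figured bass 4/2).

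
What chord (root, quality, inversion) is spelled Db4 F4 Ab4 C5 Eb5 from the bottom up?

The pitch classes Db, F, Ab, C, Eb arrange in thirds as Db–F–Ab–C–Eb: a Db major ninth chord.
The lowest note is Db, the root of the chord, so this is root position.

Db major ninth, root position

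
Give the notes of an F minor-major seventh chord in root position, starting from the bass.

Spelling F minor-major seventh: F–Ab–C–E. In root position the root is bass, giving F, Ab, C, E from the bottom.

F, Ab, C, E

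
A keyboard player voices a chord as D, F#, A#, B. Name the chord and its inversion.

The distinct note names are D, F#, A#, B. Stacked in thirds they read B–D–F#–A#, which is a minor-major seventh chord on B.
With the third (D) in the bass, the chord is in first inversion (figured bass 6/5).

B minor-major seventh, first inversion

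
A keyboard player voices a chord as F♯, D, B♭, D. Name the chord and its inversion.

Bb augmented, second inversion

The pitch classes F#, D, Bb arrange in thirds as Bb–D–F#: a Bb augmented triad.
With the fifth (F#) in the bass, the chord is in second inversion (figured bass 6/4).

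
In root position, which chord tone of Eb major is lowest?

Eb

Eb major is Eb–G–Bb. Root position places the root in the bass: Eb.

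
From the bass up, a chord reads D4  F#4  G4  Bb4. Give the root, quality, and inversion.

G minor-major seventh, second inversion

The pitch classes D, F#, G, Bb arrange in thirds as G–Bb–D–F#: a G minor-major seventh chord.
The lowest note is D, the fifth of the chord, so this is second inversion (figured bass 4/3).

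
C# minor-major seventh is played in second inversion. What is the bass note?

G#

The fifth of C# minor-major seventh (C#–E–G#–B#) is G#; that is the bass in second inversion.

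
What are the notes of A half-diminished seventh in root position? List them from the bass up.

A half-diminished seventh is A–C–Eb–G. Root position puts the root (A) in the bass, with the remaining tones above: A, C, Eb, G.

A, C, Eb, G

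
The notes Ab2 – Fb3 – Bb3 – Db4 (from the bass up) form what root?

Reordering Ab, Fb, Bb, Db into stacked thirds gives Bb–Db–Fb–Ab; the bottom of that stack, Bb, is the root.

Bb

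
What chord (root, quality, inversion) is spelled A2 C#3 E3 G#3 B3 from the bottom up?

A major ninth, root position

The distinct note names are A, C#, E, G#, B. Stacked in thirds they read A–C#–E–G#–B, which is a major ninth chord on A.
With the root (A) in the bass, the chord is in root position.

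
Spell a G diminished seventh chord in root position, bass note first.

Spelling G diminished seventh: G–Bb–Db–Fb. In root position the root is bass, giving G, Bb, Db, Fb from the bottom.

G, Bb, Db, Fb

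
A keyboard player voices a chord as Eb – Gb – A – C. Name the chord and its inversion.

A diminished seventh, second inversion

The pitch classes Eb, Gb, A, C arrange in thirds as A–C–Eb–Gb: an A diminished seventh chord.
The lowest note is Eb, the fifth of the chord, so this is second inversion (figured bass 4/3).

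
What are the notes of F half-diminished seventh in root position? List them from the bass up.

The chord tones are F–Ab–Cb–Eb. With the root (F) lowest for root position: F, Ab, Cb, Eb.

F, Ab, Cb, Eb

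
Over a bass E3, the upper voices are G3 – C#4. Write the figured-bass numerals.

6

The notes E, G, C# stack in thirds as C#–E–G — a C# diminished triad. The bass E is the third, so this is first inversion: figured 6.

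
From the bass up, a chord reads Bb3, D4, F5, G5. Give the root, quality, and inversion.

The pitch classes Bb, D, F, G arrange in thirds as G–Bb–D–F: a G minor seventh chord.
The lowest note is Bb, the third of the chord, so this is first inversion (figured bass 6/5).

G minor seventh, first inversion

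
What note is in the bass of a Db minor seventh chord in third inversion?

In third inversion the seventh is lowest. For Db minor seventh (Db–Fb–Ab–Cb) that is Cb.

Cb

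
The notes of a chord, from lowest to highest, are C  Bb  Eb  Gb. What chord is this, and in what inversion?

The pitch classes C, Bb, Eb, Gb arrange in thirds as C–Eb–Gb–Bb: a C half-diminished seventh chord.
C is the root of C half-diminished seventh; root in the bass means root position (figured bass 7).

C half-diminished seventh, root position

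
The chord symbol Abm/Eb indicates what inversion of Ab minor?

Abm/Eb means Ab minor with Eb in the bass. Eb is the fifth of Ab minor (Ab–Cb–Eb), so this is second inversion.

second inversion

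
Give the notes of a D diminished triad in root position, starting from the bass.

D diminished is D–F–Ab. Root position puts the root (D) in the bass, with the remaining tones above: D, F, Ab.

D, F, Ab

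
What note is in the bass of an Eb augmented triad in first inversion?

In first inversion the third is lowest. For Eb augmented (Eb–G–B) that is G.

G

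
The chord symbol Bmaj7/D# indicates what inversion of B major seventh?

first inversion

Bmaj7/D# means B major seventh with D# in the bass. D# is the third of B major seventh (B–D#–F#–A#), so this is first inversion.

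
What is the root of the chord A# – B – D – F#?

B

The distinct letter names are A#, B, D, F#. Arranged as a stack of thirds they read B–D–F#–A#, so B is the root (a B minor-major seventh chord).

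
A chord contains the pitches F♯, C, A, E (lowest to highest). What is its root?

F#

The distinct letter names are F#, C, A, E. Arranged as a stack of thirds they read F#–A–C–E, so F# is the root (an F# half-diminished seventh chord).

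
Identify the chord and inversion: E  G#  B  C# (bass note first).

C# minor seventh, first inversion

The pitch classes E, G#, B, C# arrange in thirds as C#–E–G#–B: a C# minor seventh chord.
The lowest note is E, the third of the chord, so this is first inversion (figured bass 6/5).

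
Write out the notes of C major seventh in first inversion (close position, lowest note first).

E, G, B, C

Spelling C major seventh: C–E–G–B. In first inversion the third is bass, giving E, G, B, C from the bottom.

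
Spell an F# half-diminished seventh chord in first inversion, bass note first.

F# half-diminished seventh is F#–A–C–E. First inversion puts the third (A) in the bass, with the remaining tones above: A, C, E, F#.

A, C, E, F#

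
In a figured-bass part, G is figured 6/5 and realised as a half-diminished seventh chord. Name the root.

The figures 6/5 mean the third of the chord is in the bass. If G is the third of a half-diminished seventh chord, the root is E (chord tones E–G–Bb–D).

E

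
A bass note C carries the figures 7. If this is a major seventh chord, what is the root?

The figures 7 mean the root of the chord is in the bass. If C is the root of a major seventh chord, the root is C (chord tones C–E–G–B).

C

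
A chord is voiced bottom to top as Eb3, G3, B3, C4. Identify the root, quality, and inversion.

C minor-major seventh, first inversion

The pitch classes Eb, G, B, C arrange in thirds as C–Eb–G–B: a C minor-major seventh chord.
With the third (Eb) in the bass, the chord is in first inversion (figured bass 6/5).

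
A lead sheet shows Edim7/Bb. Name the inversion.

Edim7/Bb means E diminished seventh with Bb in the bass. Bb is the fifth of E diminished seventh (E–G–Bb–Db), so this is second inversion.

second inversion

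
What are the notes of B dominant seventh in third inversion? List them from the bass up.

A, B, D#, F#

Spelling B dominant seventh: B–D#–F#–A. In third inversion the seventh is bass, giving A, B, D#, F# from the bottom.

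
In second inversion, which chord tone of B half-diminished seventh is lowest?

In second inversion the fifth is lowest. For B half-diminished seventh (B–D–F–A) that is F.

F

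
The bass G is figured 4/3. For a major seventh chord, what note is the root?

C

The figures 4/3 mean the fifth of the chord is in the bass. If G is the fifth of a major seventh chord, the root is C (chord tones C–E–G–B).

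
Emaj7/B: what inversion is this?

Emaj7/B means E major seventh with B in the bass. B is the fifth of E major seventh (E–G#–B–D#), so this is second inversion.

second inversion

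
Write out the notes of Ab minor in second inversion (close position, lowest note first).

Spelling Ab minor: Ab–Cb–Eb. In second inversion the fifth is bass, giving Eb, Ab, Cb from the bottom.

Eb, Ab, Cb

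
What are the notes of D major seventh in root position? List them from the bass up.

D, F#, A, C#

Spelling D major seventh: D–F#–A–C#. In root position the root is bass, giving D, F#, A, C# from the bottom.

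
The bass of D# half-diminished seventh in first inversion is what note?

F#

D# half-diminished seventh is D#–F#–A–C#. First inversion places the third in the bass: F#.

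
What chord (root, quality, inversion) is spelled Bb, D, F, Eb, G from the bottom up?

Eb major ninth, second inversion

The distinct note names are Bb, D, F, Eb, G. Stacked in thirds they read Eb–G–Bb–D–F, which is a major ninth chord on Eb.
Bb is the fifth of Eb major ninth; fifth in the bass means second inversion.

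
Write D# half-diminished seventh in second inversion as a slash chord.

D#ø7/A

Second inversion of D# half-diminished seventh has the fifth (A) in the bass. As a slash chord: D#ø7/A.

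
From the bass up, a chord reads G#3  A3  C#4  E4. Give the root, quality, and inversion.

The distinct note names are G#, A, C#, E. Stacked in thirds they read A–C#–E–G#, which is a major seventh chord on A.
The lowest note is G#, the seventh of the chord, so this is third inversion (figured bass 4/2).

A major seventh, third inversion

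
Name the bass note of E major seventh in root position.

E

In root position the root is lowest. For E major seventh (E–G#–B–D#) that is E.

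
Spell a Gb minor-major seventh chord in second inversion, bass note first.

Spelling Gb minor-major seventh: Gb–Bbb–Db–F. In second inversion the fifth is bass, giving Db, F, Gb, Bbb from the bottom.

Db, F, Gb, Bbb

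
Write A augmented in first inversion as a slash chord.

First inversion of A augmented has the third (C#) in the bass. As a slash chord: Aaug/C#.

Aaug/C#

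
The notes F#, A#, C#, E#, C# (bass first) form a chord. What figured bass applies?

7

The notes F#, A#, C#, E# stack in thirds as F#–A#–C#–E# — an F# major seventh chord. The bass F# is the root, so this is root position: figured 7.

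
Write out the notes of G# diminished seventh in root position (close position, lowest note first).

G# diminished seventh is G#–B–D–F. Root position puts the root (G#) in the bass, with the remaining tones above: G#, B, D, F.

G#, B, D, F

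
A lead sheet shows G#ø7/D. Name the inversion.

G#ø7/D means G# half-diminished seventh with D in the bass. D is the fifth of G# half-diminished seventh (G#–B–D–F#), so this is second inversion.

second inversion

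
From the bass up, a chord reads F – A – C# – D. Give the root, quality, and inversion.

D minor-major seventh, first inversion

The pitch classes F, A, C#, D arrange in thirds as D–F–A–C#: a D minor-major seventh chord.
With the third (F) in the bass, the chord is in first inversion (figured bass 6/5).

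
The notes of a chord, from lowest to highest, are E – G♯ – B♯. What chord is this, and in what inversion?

The pitch classes E, G#, B# arrange in thirds as E–G#–B#: an E augmented triad.
The lowest note is E, the root of the chord, so this is root position (figured bass 5/3).

E augmented, root position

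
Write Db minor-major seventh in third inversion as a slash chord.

Third inversion of Db minor-major seventh has the seventh (C) in the bass. As a slash chord: Dbm(maj7)/C.

Dbm(maj7)/C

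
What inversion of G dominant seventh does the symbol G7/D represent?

G7/D means G dominant seventh with D in the bass. D is the fifth of G dominant seventh (G–B–D–F), so this is second inversion.

second inversion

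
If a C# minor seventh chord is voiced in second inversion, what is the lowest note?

G#

C# minor seventh is C#–E–G#–B. Second inversion places the fifth in the bass: G#.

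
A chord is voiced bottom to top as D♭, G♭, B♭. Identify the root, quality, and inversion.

Gb major, second inversion

The pitch classes Db, Gb, Bb arrange in thirds as Gb–Bb–Db: a Gb major triad.
Db is the fifth of Gb major; fifth in the bass means second inversion (figured bass 6/4).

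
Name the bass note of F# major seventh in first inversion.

A#

F# major seventh is F#–A#–C#–E#. First inversion places the third in the bass: A#.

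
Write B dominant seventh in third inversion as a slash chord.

B7/A

Third inversion of B dominant seventh has the seventh (A) in the bass. As a slash chord: B7/A.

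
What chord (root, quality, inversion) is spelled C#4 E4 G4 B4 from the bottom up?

C# half-diminished seventh, root position

The distinct note names are C#, E, G, B. Stacked in thirds they read C#–E–G–B, which is a half-diminished seventh chord on C#.
With the root (C#) in the bass, the chord is in root position (figured bass 7).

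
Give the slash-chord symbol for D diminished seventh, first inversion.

First inversion of D diminished seventh has the third (F) in the bass. As a slash chord: Ddim7/F.

Ddim7/F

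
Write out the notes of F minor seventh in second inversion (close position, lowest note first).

C, Eb, F, Ab

The chord tones are F–Ab–C–Eb. With the fifth (C) lowest for second inversion: C, Eb, F, Ab.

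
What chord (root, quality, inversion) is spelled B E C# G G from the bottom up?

Reducing to letter names: B, E, C#, G. These stack in thirds as C#–E–G–B — a C# half-diminished seventh chord.
The lowest note is B, the seventh of the chord, so this is third inversion (figured bass 4/2).

C# half-diminished seventh, third inversion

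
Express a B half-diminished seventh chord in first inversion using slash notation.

Bø7/D

First inversion of B half-diminished seventh has the third (D) in the bass. As a slash chord: Bø7/D.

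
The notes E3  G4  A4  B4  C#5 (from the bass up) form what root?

E, G, A, B, C# are the tones of an A dominant ninth chord (A–C#–E–G–B), making A the root.

A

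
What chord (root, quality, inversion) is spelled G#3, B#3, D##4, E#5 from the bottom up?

The distinct note names are G#, B#, D##, E#. Stacked in thirds they read E#–G#–B#–D##, which is a minor-major seventh chord on E#.
The lowest note is G#, the third of the chord, so this is first inversion (figured bass 6/5).

E# minor-major seventh, first inversion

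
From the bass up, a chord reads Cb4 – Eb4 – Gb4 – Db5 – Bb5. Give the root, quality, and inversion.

The distinct note names are Cb, Eb, Gb, Db, Bb. Stacked in thirds they read Cb–Eb–Gb–Bb–Db, which is a major ninth chord on Cb.
The lowest note is Cb, the root of the chord, so this is root position.

Cb major ninth, root position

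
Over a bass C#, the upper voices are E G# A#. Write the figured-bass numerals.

The notes C#, E, G#, A# stack in thirds as A#–C#–E–G# — an A# half-diminished seventh chord. The bass C# is the third, so this is first inversion: figured 6/5.

6/5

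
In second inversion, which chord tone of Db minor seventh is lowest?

The fifth of Db minor seventh (Db–Fb–Ab–Cb) is Ab; that is the bass in second inversion.

Ab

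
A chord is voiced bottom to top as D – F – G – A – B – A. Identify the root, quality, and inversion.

The distinct note names are D, F, G, A, B. Stacked in thirds they read G–B–D–F–A, which is a dominant ninth chord on G.
D is the fifth of G dominant ninth; fifth in the bass means second inversion.

G dominant ninth, second inversion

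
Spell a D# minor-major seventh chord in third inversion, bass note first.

C##, D#, F#, A#

Spelling D# minor-major seventh: D#–F#–A#–C##. In third inversion the seventh is bass, giving C##, D#, F#, A# from the bottom.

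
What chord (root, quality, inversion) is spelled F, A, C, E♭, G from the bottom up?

F dominant ninth, root position

The distinct note names are F, A, C, Eb, G. Stacked in thirds they read F–A–C–Eb–G, which is a dominant ninth chord on F.
F is the root of F dominant ninth; root in the bass means root position.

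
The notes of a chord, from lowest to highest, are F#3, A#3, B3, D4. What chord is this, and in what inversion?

The distinct note names are F#, A#, B, D. Stacked in thirds they read B–D–F#–A#, which is a minor-major seventh chord on B.
With the fifth (F#) in the bass, the chord is in second inversion (figured bass 4/3).

B minor-major seventh, second inversion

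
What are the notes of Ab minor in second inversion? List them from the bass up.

Eb, Ab, Cb

Ab minor is Ab–Cb–Eb. Second inversion puts the fifth (Eb) in the bass, with the remaining tones above: Eb, Ab, Cb.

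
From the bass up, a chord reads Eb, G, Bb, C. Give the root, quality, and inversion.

Reducing to letter names: Eb, G, Bb, C. These stack in thirds as C–Eb–G–Bb — a C minor seventh chord.
With the third (Eb) in the bass, the chord is in first inversion (figured bass 6/5).

C minor seventh, first inversion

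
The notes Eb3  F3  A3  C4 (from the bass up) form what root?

F

The distinct letter names are Eb, F, A, C. Arranged as a stack of thirds they read F–A–C–Eb, so F is the root (an F dominant seventh chord).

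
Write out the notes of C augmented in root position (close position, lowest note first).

C, E, G#

C augmented is C–E–G#. Root position puts the root (C) in the bass, with the remaining tones above: C, E, G#.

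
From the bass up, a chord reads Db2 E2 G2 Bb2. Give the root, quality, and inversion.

The distinct note names are Db, E, G, Bb. Stacked in thirds they read E–G–Bb–Db, which is a diminished seventh chord on E.
With the seventh (Db) in the bass, the chord is in third inversion (figured bass 4/2).

E diminished seventh, third inversion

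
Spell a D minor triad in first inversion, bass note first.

Spelling D minor: D–F–A. In first inversion the third is bass, giving F, A, D from the bottom.

F, A, D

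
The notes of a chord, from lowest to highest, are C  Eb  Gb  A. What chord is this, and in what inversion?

The distinct note names are C, Eb, Gb, A. Stacked in thirds they read A–C–Eb–Gb, which is a diminished seventh chord on A.
The lowest note is C, the third of the chord, so this is first inversion (figured bass 6/5).

A diminished seventh, first inversion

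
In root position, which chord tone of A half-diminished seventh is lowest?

A

In root position the root is lowest. For A half-diminished seventh (A–C–Eb–G) that is A.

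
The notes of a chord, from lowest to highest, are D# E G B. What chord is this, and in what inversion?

The distinct note names are D#, E, G, B. Stacked in thirds they read E–G–B–D#, which is a minor-major seventh chord on E.
With the seventh (D#) in the bass, the chord is in third inversion (figured bass 4/2).

E minor-major seventh, third inversion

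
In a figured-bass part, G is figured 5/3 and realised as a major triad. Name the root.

The figures 5/3 mean the root of the chord is in the bass. If G is the root of a major triad, the root is G (chord tones G–B–D).

G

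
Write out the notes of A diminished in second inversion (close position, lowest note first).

Spelling A diminished: A–C–Eb. In second inversion the fifth is bass, giving Eb, A, C from the bottom.

Eb, A, C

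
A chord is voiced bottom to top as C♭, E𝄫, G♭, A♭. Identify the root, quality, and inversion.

Ab half-diminished seventh, first inversion

The pitch classes Cb, Ebb, Gb, Ab arrange in thirds as Ab–Cb–Ebb–Gb: an Ab half-diminished seventh chord.
With the third (Cb) in the bass, the chord is in first inversion (figured bass 6/5).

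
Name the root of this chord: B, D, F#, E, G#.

The distinct letter names are B, D, F#, E, G#. Arranged as a stack of thirds they read E–G#–B–D–F#, so E is the root (an E dominant ninth chord).

E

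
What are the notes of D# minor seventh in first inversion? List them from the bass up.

F#, A#, C#, D#

The chord tones are D#–F#–A#–C#. With the third (F#) lowest for first inversion: F#, A#, C#, D#.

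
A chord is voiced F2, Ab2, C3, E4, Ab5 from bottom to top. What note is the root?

F

The distinct letter names are F, Ab, C, E. Arranged as a stack of thirds they read F–Ab–C–E, so F is the root (an F minor-major seventh chord).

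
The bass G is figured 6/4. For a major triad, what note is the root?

The figures 6/4 mean the fifth of the chord is in the bass. If G is the fifth of a major triad, the root is C (chord tones C–E–G).

C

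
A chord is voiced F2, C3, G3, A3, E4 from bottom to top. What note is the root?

F

F, C, G, A, E are the tones of an F major ninth chord (F–A–C–E–G), making F the root.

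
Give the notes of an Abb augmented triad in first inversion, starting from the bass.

Cb, Eb, Abb

The chord tones are Abb–Cb–Eb. With the third (Cb) lowest for first inversion: Cb, Eb, Abb.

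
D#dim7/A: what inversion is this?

D#dim7/A means D# diminished seventh with A in the bass. A is the fifth of D# diminished seventh (D#–F#–A–C), so this is second inversion.

second inversion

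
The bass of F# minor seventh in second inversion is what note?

The fifth of F# minor seventh (F#–A–C#–E) is C#; that is the bass in second inversion.

C#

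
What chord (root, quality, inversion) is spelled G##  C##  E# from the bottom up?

C## minor, second inversion

The distinct note names are G##, C##, E#. Stacked in thirds they read C##–E#–G##, which is a minor triad on C##.
G## is the fifth of C## minor; fifth in the bass means second inversion (figured bass 6/4).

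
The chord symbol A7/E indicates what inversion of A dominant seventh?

second inversion

A7/E means A dominant seventh with E in the bass. E is the fifth of A dominant seventh (A–C#–E–G), so this is second inversion.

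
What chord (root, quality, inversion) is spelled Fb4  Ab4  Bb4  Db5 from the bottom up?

The pitch classes Fb, Ab, Bb, Db arrange in thirds as Bb–Db–Fb–Ab: a Bb half-diminished seventh chord.
With the fifth (Fb) in the bass, the chord is in second inversion (figured bass 4/3).

Bb half-diminished seventh, second inversion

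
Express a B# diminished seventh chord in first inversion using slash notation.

First inversion of B# diminished seventh has the third (D#) in the bass. As a slash chord: B#dim7/D#.

B#dim7/D#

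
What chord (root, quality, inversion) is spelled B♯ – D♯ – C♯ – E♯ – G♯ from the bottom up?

The pitch classes B#, D#, C#, E#, G# arrange in thirds as C#–E#–G#–B#–D#: a C# major ninth chord.
With the seventh (B#) in the bass, the chord is in third inversion.

C# major ninth, third inversion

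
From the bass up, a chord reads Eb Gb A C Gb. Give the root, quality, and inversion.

A diminished seventh, second inversion

The distinct note names are Eb, Gb, A, C. Stacked in thirds they read A–C–Eb–Gb, which is a diminished seventh chord on A.
With the fifth (Eb) in the bass, the chord is in second inversion (figured bass 4/3).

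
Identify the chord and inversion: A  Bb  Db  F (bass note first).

The distinct note names are A, Bb, Db, F. Stacked in thirds they read Bb–Db–F–A, which is a minor-major seventh chord on Bb.
A is the seventh of Bb minor-major seventh; seventh in the bass means third inversion (figured bass 4/2).

Bb minor-major seventh, third inversion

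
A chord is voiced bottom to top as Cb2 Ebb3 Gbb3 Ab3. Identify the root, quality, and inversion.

Ab diminished seventh, first inversion

The distinct note names are Cb, Ebb, Gbb, Ab. Stacked in thirds they read Ab–Cb–Ebb–Gbb, which is a diminished seventh chord on Ab.
Cb is the third of Ab diminished seventh; third in the bass means first inversion (figured bass 6/5).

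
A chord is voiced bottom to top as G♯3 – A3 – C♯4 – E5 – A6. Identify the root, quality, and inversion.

Reducing to letter names: G#, A, C#, E. These stack in thirds as A–C#–E–G# — an A major seventh chord.
With the seventh (G#) in the bass, the chord is in third inversion (figured bass 4/2).

A major seventh, third inversion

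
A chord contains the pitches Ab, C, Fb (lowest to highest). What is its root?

The distinct letter names are Ab, C, Fb. Arranged as a stack of thirds they read Fb–Ab–C, so Fb is the root (an Fb augmented triad).

Fb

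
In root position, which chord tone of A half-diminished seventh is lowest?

A

In root position the root is lowest. For A half-diminished seventh (A–C–Eb–G) that is A.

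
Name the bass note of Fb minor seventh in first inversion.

The third of Fb minor seventh (Fb–Abb–Cb–Ebb) is Abb; that is the bass in first inversion.

Abb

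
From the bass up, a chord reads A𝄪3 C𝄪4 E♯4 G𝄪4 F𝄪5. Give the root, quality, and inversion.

F## dominant ninth, first inversion

The pitch classes A##, C##, E#, G##, F## arrange in thirds as F##–A##–C##–E#–G##: an F## dominant ninth chord.
A## is the third of F## dominant ninth; third in the bass means first inversion.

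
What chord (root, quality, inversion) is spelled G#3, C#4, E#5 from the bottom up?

The pitch classes G#, C#, E# arrange in thirds as C#–E#–G#: a C# major triad.
The lowest note is G#, the fifth of the chord, so this is second inversion (figured bass 6/4).

C# major, second inversion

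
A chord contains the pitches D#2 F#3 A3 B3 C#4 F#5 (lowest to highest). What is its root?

B

The distinct letter names are D#, F#, A, B, C#. Arranged as a stack of thirds they read B–D#–F#–A–C#, so B is the root (a B dominant ninth chord).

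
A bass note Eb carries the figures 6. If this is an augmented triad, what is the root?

The figures 6 mean the third of the chord is in the bass. If Eb is the third of an augmented triad, the root is Cb (chord tones Cb–Eb–G).

Cb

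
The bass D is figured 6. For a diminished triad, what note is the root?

B

The figures 6 mean the third of the chord is in the bass. If D is the third of a diminished triad, the root is B (chord tones B–D–F).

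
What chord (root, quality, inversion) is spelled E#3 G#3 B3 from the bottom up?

E# diminished, root position

The distinct note names are E#, G#, B. Stacked in thirds they read E#–G#–B, which is a diminished triad on E#.
E# is the root of E# diminished; root in the bass means root position (figured bass 5/3).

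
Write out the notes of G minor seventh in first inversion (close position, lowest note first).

Bb, D, F, G

The chord tones are G–Bb–D–F. With the third (Bb) lowest for first inversion: Bb, D, F, G.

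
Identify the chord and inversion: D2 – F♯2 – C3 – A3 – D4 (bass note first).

Reducing to letter names: D, F#, C, A. These stack in thirds as D–F#–A–C — a D dominant seventh chord.
With the root (D) in the bass, the chord is in root position (figured bass 7).

D dominant seventh, root position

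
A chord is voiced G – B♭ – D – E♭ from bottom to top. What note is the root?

G, Bb, D, Eb are the tones of an Eb major seventh chord (Eb–G–Bb–D), making Eb the root.

Eb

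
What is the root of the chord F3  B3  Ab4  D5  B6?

B

The distinct letter names are F, B, Ab, D. Arranged as a stack of thirds they read B–D–F–Ab, so B is the root (a B diminished seventh chord).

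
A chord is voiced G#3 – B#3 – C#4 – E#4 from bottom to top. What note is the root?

C#

G#, B#, C#, E# are the tones of a C# major seventh chord (C#–E#–G#–B#), making C# the root.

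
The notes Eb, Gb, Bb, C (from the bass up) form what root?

Reordering Eb, Gb, Bb, C into stacked thirds gives C–Eb–Gb–Bb; the bottom of that stack, C, is the root.

C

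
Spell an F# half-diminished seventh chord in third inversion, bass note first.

E, F#, A, C

The chord tones are F#–A–C–E. With the seventh (E) lowest for third inversion: E, F#, A, C.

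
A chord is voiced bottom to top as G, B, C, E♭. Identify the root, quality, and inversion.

C minor-major seventh, second inversion

Reducing to letter names: G, B, C, Eb. These stack in thirds as C–Eb–G–B — a C minor-major seventh chord.
The lowest note is G, the fifth of the chord, so this is second inversion (figured bass 4/3).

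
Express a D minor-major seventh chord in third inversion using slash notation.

Third inversion of D minor-major seventh has the seventh (C#) in the bass. As a slash chord: Dm(maj7)/C#.

Dm(maj7)/C#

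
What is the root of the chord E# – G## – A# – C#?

A#

The distinct letter names are E#, G##, A#, C#. Arranged as a stack of thirds they read A#–C#–E#–G##, so A# is the root (an A# minor-major seventh chord).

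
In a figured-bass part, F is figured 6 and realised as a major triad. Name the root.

The figures 6 mean the third of the chord is in the bass. If F is the third of a major triad, the root is Db (chord tones Db–F–Ab).

Db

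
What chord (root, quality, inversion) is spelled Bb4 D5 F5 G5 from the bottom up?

G minor seventh, first inversion

The distinct note names are Bb, D, F, G. Stacked in thirds they read G–Bb–D–F, which is a minor seventh chord on G.
With the third (Bb) in the bass, the chord is in first inversion (figured bass 6/5).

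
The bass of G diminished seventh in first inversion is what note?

Bb

The third of G diminished seventh (G–Bb–Db–Fb) is Bb; that is the bass in first inversion.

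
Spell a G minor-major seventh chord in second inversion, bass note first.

D, F#, G, Bb

The chord tones are G–Bb–D–F#. With the fifth (D) lowest for second inversion: D, F#, G, Bb.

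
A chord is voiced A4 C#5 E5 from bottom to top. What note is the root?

A

Reordering A, C#, E into stacked thirds gives A–C#–E; the bottom of that stack, A, is the root.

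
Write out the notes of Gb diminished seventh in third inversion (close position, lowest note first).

The chord tones are Gb–Bbb–Dbb–Fbb. With the seventh (Fbb) lowest for third inversion: Fbb, Gb, Bbb, Dbb.

Fbb, Gb, Bbb, Dbb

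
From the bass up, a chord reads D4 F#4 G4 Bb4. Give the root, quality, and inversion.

G minor-major seventh, second inversion

Reducing to letter names: D, F#, G, Bb. These stack in thirds as G–Bb–D–F# — a G minor-major seventh chord.
D is the fifth of G minor-major seventh; fifth in the bass means second inversion (figured bass 4/3).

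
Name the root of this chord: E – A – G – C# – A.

A

E, A, G, C# are the tones of an A dominant seventh chord (A–C#–E–G), making A the root.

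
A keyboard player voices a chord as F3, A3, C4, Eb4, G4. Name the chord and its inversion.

The pitch classes F, A, C, Eb, G arrange in thirds as F–A–C–Eb–G: an F dominant ninth chord.
The lowest note is F, the root of the chord, so this is root position.

F dominant ninth, root position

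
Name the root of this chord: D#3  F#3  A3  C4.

D#

Reordering D#, F#, A, C into stacked thirds gives D#–F#–A–C; the bottom of that stack, D#, is the root.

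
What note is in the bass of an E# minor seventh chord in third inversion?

D#

In third inversion the seventh is lowest. For E# minor seventh (E#–G#–B#–D#) that is D#.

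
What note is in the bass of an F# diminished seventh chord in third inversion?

Eb

The seventh of F# diminished seventh (F#–A–C–Eb) is Eb; that is the bass in third inversion.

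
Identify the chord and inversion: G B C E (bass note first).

C major seventh, second inversion

Reducing to letter names: G, B, C, E. These stack in thirds as C–E–G–B — a C major seventh chord.
The lowest note is G, the fifth of the chord, so this is second inversion (figured bass 4/3).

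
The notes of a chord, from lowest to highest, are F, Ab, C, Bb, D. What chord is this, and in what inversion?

Bb dominant ninth, second inversion

Reducing to letter names: F, Ab, C, Bb, D. These stack in thirds as Bb–D–F–Ab–C — a Bb dominant ninth chord.
The lowest note is F, the fifth of the chord, so this is second inversion.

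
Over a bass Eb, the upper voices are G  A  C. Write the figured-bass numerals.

The notes Eb, G, A, C stack in thirds as A–C–Eb–G — an A half-diminished seventh chord. The bass Eb is the fifth, so this is second inversion: figured 4/3.

4/3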